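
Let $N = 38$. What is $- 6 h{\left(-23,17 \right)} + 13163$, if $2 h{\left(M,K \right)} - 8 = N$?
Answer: $13025$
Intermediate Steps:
$h{\left(M,K \right)} = 23$ ($h{\left(M,K \right)} = 4 + \frac{1}{2} \cdot 38 = 4 + 19 = 23$)
$- 6 h{\left(-23,17 \right)} + 13163 = \left(-6\right) 23 + 13163 = -138 + 13163 = 13025$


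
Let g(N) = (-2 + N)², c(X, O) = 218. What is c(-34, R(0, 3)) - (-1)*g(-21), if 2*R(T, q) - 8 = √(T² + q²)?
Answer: 747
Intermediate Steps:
R(T, q) = 4 + √(T² + q²)/2
c(-34, R(0, 3)) - (-1)*g(-21) = 218 - (-1)*(-2 - 21)² = 218 - (-1)*(-23)² = 218 - (-1)*529 = 218 - 1*(-529) = 218 + 529 = 747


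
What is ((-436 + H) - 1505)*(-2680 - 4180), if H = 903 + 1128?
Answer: -617400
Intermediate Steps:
H = 2031
((-436 + H) - 1505)*(-2680 - 4180) = ((-436 + 2031) - 1505)*(-2680 - 4180) = (1595 - 1505)*(-6860) = 90*(-6860) = -617400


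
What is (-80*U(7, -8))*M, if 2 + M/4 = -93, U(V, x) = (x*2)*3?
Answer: -1459200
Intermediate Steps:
U(V, x) = 6*x (U(V, x) = (2*x)*3 = 6*x)
M = -380 (M = -8 + 4*(-93) = -8 - 372 = -380)
(-80*U(7, -8))*M = -480*(-8)*(-380) = -80*(-48)*(-380) = 3840*(-380) = -1459200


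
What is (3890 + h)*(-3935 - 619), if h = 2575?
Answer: -29441610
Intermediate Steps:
(3890 + h)*(-3935 - 619) = (3890 + 2575)*(-3935 - 619) = 6465*(-4554) = -29441610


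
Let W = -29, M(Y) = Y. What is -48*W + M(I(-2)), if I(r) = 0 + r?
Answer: 1390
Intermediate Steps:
I(r) = r
-48*W + M(I(-2)) = -48*(-29) - 2 = 1392 - 2 = 1390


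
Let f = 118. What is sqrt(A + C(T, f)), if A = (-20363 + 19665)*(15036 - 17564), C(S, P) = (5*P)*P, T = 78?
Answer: 54*sqrt(629) ≈ 1354.3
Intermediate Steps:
C(S, P) = 5*P**2
A = 1764544 (A = -698*(-2528) = 1764544)
sqrt(A + C(T, f)) = sqrt(1764544 + 5*118**2) = sqrt(1764544 + 5*13924) = sqrt(1764544 + 69620) = sqrt(1834164) = 54*sqrt(629)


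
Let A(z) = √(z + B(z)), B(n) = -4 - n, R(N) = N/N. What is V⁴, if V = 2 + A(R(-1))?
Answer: -64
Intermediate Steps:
R(N) = 1
A(z) = 2*I (A(z) = √(z + (-4 - z)) = √(-4) = 2*I)
V = 2 + 2*I ≈ 2.0 + 2.0*I
V⁴ = (2 + 2*I)⁴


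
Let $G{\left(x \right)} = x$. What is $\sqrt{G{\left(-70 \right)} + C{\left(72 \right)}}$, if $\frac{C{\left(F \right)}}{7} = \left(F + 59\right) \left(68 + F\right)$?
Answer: $\sqrt{128310} \approx 358.2$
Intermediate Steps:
$C{\left(F \right)} = 7 \left(59 + F\right) \left(68 + F\right)$ ($C{\left(F \right)} = 7 \left(F + 59\right) \left(68 + F\right) = 7 \left(59 + F\right) \left(68 + F\right)$)
$\sqrt{G{\left(-70 \right)} + C{\left(72 \right)}} = \sqrt{-70 + \left(28084 + 7 \cdot 72^{2} + 889 \cdot 72\right)} = \sqrt{-70 + \left(28084 + 7 \cdot 5184 + 64008\right)} = \sqrt{-70 + \left(28084 + 36288 + 64008\right)} = \sqrt{-70 + 128380} = \sqrt{128310}$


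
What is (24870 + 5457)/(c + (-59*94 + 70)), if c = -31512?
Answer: -30327/36988 ≈ -0.81991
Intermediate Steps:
(24870 + 5457)/(c + (-59*94 + 70)) = (24870 + 5457)/(-31512 + (-59*94 + 70)) = 30327/(-31512 + (-5546 + 70)) = 30327/(-31512 - 5476) = 30327/(-36988) = 30327*(-1/36988) = -30327/36988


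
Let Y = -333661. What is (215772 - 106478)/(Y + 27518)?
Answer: -109294/306143 ≈ -0.35700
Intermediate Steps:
(215772 - 106478)/(Y + 27518) = (215772 - 106478)/(-333661 + 27518) = 109294/(-306143) = 109294*(-1/306143) = -109294/306143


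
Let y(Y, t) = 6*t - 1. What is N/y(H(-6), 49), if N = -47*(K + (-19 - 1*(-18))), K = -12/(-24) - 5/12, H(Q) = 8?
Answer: 517/3516 ≈ 0.14704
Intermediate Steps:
y(Y, t) = -1 + 6*t
K = 1/12 (K = -12*(-1/24) - 5*1/12 = ½ - 5/12 = 1/12 ≈ 0.083333)
N = 517/12 (N = -47*(1/12 + (-19 - 1*(-18))) = -47*(1/12 + (-19 + 18)) = -47*(1/12 - 1) = -47*(-11/12) = 517/12 ≈ 43.083)
N/y(H(-6), 49) = 517/(12*(-1 + 6*49)) = 517/(12*(-1 + 294)) = (517/12)/293 = (517/12)*(1/293) = 517/3516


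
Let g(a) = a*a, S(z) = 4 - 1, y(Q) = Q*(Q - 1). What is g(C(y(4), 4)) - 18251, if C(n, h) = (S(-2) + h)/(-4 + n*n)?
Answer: -7300399/400 ≈ -18251.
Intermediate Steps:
y(Q) = Q*(-1 + Q)
S(z) = 3
C(n, h) = (3 + h)/(-4 + n**2) (C(n, h) = (3 + h)/(-4 + n*n) = (3 + h)/(-4 + n**2))
g(a) = a**2
g(C(y(4), 4)) - 18251 = ((3 + 4)/(-4 + (4*(-1 + 4))**2))**2 - 18251 = (7/(-4 + (4*3)**2))**2 - 18251 = (7/(-4 + 12**2))**2 - 18251 = (7/(-4 + 144))**2 - 18251 = (7/140)**2 - 18251 = ((1/140)*7)**2 - 18251 = (1/20)**2 - 18251 = 1/400 - 18251 = -7300399/400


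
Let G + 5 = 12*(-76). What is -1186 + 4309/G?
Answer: -1091871/917 ≈ -1190.7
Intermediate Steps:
G = -917 (G = -5 + 12*(-76) = -5 - 912 = -917)
-1186 + 4309/G = -1186 + 4309/(-917) = -1186 + 4309*(-1/917) = -1186 - 4309/917 = -1091871/917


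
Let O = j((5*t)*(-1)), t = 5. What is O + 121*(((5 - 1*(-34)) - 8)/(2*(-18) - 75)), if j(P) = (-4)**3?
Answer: -10855/111 ≈ -97.793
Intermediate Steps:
j(P) = -64
O = -64
O + 121*(((5 - 1*(-34)) - 8)/(2*(-18) - 75)) = -64 + 121*(((5 - 1*(-34)) - 8)/(2*(-18) - 75)) = -64 + 121*(((5 + 34) - 8)/(-36 - 75)) = -64 + 121*((39 - 8)/(-111)) = -64 + 121*(31*(-1/111)) = -64 + 121*(-31/111) = -64 - 3751/111 = -10855/111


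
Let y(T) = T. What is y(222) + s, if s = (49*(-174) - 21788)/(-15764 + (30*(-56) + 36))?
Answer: 1947445/8704 ≈ 223.74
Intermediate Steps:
s = 15157/8704 (s = (-8526 - 21788)/(-15764 + (-1680 + 36)) = -30314/(-15764 - 1644) = -30314/(-17408) = -30314*(-1/17408) = 15157/8704 ≈ 1.7414)
y(222) + s = 222 + 15157/8704 = 1947445/8704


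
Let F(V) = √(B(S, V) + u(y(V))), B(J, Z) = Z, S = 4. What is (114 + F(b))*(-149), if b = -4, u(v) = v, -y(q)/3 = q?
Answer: -16986 - 298*√2 ≈ -17407.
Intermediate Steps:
y(q) = -3*q
F(V) = √2*√(-V) (F(V) = √(V - 3*V) = √(-2*V) = √2*√(-V))
(114 + F(b))*(-149) = (114 + √2*√(-1*(-4)))*(-149) = (114 + √2*√4)*(-149) = (114 + √2*2)*(-149) = (114 + 2*√2)*(-149) = -16986 - 298*√2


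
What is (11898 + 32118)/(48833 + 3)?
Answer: 11004/12209 ≈ 0.90130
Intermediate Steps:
(11898 + 32118)/(48833 + 3) = 44016/48836 = 44016*(1/48836) = 11004/12209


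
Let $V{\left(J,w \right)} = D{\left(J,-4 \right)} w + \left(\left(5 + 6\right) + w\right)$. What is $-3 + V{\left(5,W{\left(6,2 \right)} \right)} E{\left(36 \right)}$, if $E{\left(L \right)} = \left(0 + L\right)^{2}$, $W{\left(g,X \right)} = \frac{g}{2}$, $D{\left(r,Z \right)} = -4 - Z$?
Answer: $18141$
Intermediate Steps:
$W{\left(g,X \right)} = \frac{g}{2}$ ($W{\left(g,X \right)} = g \frac{1}{2} = \frac{g}{2}$)
$V{\left(J,w \right)} = 11 + w$ ($V{\left(J,w \right)} = \left(-4 - -4\right) w + \left(\left(5 + 6\right) + w\right) = \left(-4 + 4\right) w + \left(11 + w\right) = 0 w + \left(11 + w\right) = 0 + \left(11 + w\right) = 11 + w$)
$E{\left(L \right)} = L^{2}$
$-3 + V{\left(5,W{\left(6,2 \right)} \right)} E{\left(36 \right)} = -3 + \left(11 + \frac{1}{2} \cdot 6\right) 36^{2} = -3 + \left(11 + 3\right) 1296 = -3 + 14 \cdot 1296 = -3 + 18144 = 18141$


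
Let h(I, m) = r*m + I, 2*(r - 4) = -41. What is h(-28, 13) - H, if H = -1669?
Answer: 2853/2 ≈ 1426.5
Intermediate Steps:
r = -33/2 (r = 4 + (½)*(-41) = 4 - 41/2 = -33/2 ≈ -16.500)
h(I, m) = I - 33*m/2 (h(I, m) = -33*m/2 + I = I - 33*m/2)
h(-28, 13) - H = (-28 - 33/2*13) - 1*(-1669) = (-28 - 429/2) + 1669 = -485/2 + 1669 = 2853/2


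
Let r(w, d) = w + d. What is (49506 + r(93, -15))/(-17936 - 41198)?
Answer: -24792/29567 ≈ -0.83850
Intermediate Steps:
r(w, d) = d + w
(49506 + r(93, -15))/(-17936 - 41198) = (49506 + (-15 + 93))/(-17936 - 41198) = (49506 + 78)/(-59134) = 49584*(-1/59134) = -24792/29567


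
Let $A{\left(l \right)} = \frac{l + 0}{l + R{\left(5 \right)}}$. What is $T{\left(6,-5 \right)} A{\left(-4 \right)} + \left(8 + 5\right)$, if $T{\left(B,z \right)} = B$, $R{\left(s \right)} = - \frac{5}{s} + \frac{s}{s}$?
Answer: $19$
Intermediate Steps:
$R{\left(s \right)} = 1 - \frac{5}{s}$ ($R{\left(s \right)} = - \frac{5}{s} + 1 = 1 - \frac{5}{s}$)
$A{\left(l \right)} = 1$ ($A{\left(l \right)} = \frac{l + 0}{l + \frac{-5 + 5}{5}} = \frac{l}{l + \frac{1}{5} \cdot 0} = \frac{l}{l + 0} = \frac{l}{l} = 1$)
$T{\left(6,-5 \right)} A{\left(-4 \right)} + \left(8 + 5\right) = 6 \cdot 1 + \left(8 + 5\right) = 6 + 13 = 19$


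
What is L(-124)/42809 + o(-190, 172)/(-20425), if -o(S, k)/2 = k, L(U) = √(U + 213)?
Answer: 8/475 + √89/42809 ≈ 0.017062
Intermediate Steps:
L(U) = √(213 + U)
o(S, k) = -2*k
L(-124)/42809 + o(-190, 172)/(-20425) = √(213 - 124)/42809 - 2*172/(-20425) = √89*(1/42809) - 344*(-1/20425) = √89/42809 + 8/475 = 8/475 + √89/42809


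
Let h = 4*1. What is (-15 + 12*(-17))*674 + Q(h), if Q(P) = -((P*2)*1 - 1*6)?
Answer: -147608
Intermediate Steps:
h = 4
Q(P) = 6 - 2*P (Q(P) = -((2*P)*1 - 6) = -(2*P - 6) = -(-6 + 2*P) = 6 - 2*P)
(-15 + 12*(-17))*674 + Q(h) = (-15 + 12*(-17))*674 + (6 - 2*4) = (-15 - 204)*674 + (6 - 8) = -219*674 - 2 = -147606 - 2 = -147608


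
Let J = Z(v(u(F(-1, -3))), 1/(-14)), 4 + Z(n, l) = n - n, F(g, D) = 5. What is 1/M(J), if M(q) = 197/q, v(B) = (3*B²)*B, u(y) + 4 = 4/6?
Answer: -4/197 ≈ -0.020305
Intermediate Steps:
u(y) = -10/3 (u(y) = -4 + 4/6 = -4 + 4*(⅙) = -4 + ⅔ = -10/3)
v(B) = 3*B³
Z(n, l) = -4 (Z(n, l) = -4 + (n - n) = -4 + 0 = -4)
J = -4
1/M(J) = 1/(197/(-4)) = 1/(197*(-¼)) = 1/(-197/4) = -4/197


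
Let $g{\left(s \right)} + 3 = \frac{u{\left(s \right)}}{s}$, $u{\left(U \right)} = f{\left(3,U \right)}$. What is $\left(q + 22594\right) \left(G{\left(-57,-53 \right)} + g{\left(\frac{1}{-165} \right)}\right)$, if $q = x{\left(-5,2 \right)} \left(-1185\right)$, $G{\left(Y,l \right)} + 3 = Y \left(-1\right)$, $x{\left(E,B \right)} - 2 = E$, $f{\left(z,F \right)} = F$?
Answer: $1359748$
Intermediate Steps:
$x{\left(E,B \right)} = 2 + E$
$G{\left(Y,l \right)} = -3 - Y$ ($G{\left(Y,l \right)} = -3 + Y \left(-1\right) = -3 - Y$)
$u{\left(U \right)} = U$
$q = 3555$ ($q = \left(2 - 5\right) \left(-1185\right) = \left(-3\right) \left(-1185\right) = 3555$)
$g{\left(s \right)} = -2$ ($g{\left(s \right)} = -3 + \frac{s}{s} = -3 + 1 = -2$)
$\left(q + 22594\right) \left(G{\left(-57,-53 \right)} + g{\left(\frac{1}{-165} \right)}\right) = \left(3555 + 22594\right) \left(\left(-3 - -57\right) - 2\right) = 26149 \left(\left(-3 + 57\right) - 2\right) = 26149 \left(54 - 2\right) = 26149 \cdot 52 = 1359748$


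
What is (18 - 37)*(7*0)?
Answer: 0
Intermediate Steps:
(18 - 37)*(7*0) = -19*0 = 0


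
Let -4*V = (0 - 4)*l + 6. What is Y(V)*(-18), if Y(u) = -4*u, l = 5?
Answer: 252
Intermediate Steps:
V = 7/2 (V = -((0 - 4)*5 + 6)/4 = -(-4*5 + 6)/4 = -(-20 + 6)/4 = -¼*(-14) = 7/2 ≈ 3.5000)
Y(V)*(-18) = -4*7/2*(-18) = -14*(-18) = 252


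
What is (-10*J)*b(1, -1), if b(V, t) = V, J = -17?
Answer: 170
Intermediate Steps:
(-10*J)*b(1, -1) = -10*(-17)*1 = 170*1 = 170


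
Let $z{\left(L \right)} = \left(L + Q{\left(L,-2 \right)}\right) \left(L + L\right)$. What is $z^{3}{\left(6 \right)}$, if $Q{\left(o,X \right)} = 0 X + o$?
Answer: $2985984$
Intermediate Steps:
$Q{\left(o,X \right)} = o$ ($Q{\left(o,X \right)} = 0 + o = o$)
$z{\left(L \right)} = 4 L^{2}$ ($z{\left(L \right)} = \left(L + L\right) \left(L + L\right) = 2 L 2 L = 4 L^{2}$)
$z^{3}{\left(6 \right)} = \left(4 \cdot 6^{2}\right)^{3} = \left(4 \cdot 36\right)^{3} = 144^{3} = 2985984$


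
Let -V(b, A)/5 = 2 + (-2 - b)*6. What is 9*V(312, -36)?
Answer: 84690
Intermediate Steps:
V(b, A) = 50 + 30*b (V(b, A) = -5*(2 + (-2 - b)*6) = -5*(2 + (-12 - 6*b)) = -5*(-10 - 6*b) = 50 + 30*b)
9*V(312, -36) = 9*(50 + 30*312) = 9*(50 + 9360) = 9*9410 = 84690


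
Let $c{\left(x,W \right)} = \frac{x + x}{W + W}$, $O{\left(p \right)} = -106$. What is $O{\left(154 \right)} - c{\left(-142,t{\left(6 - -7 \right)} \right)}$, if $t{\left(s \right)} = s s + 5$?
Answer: $- \frac{9151}{87} \approx -105.18$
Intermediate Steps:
$t{\left(s \right)} = 5 + s^{2}$ ($t{\left(s \right)} = s^{2} + 5 = 5 + s^{2}$)
$c{\left(x,W \right)} = \frac{x}{W}$ ($c{\left(x,W \right)} = \frac{2 x}{2 W} = 2 x \frac{1}{2 W} = \frac{x}{W}$)
$O{\left(154 \right)} - c{\left(-142,t{\left(6 - -7 \right)} \right)} = -106 - - \frac{142}{5 + \left(6 - -7\right)^{2}} = -106 - - \frac{142}{5 + \left(6 + 7\right)^{2}} = -106 - - \frac{142}{5 + 13^{2}} = -106 - - \frac{142}{5 + 169} = -106 - - \frac{142}{174} = -106 - \left(-142\right) \frac{1}{174} = -106 - - \frac{71}{87} = -106 + \frac{71}{87} = - \frac{9151}{87}$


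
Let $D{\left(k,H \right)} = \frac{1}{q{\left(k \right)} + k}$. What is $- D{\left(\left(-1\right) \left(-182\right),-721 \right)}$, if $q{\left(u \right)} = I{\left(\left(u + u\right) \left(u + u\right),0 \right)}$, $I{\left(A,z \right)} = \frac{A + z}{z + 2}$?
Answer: $- \frac{1}{66430} \approx -1.5053 \cdot 10^{-5}$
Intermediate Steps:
$I{\left(A,z \right)} = \frac{A + z}{2 + z}$
$q{\left(u \right)} = 2 u^{2}$ ($q{\left(u \right)} = \frac{\left(u + u\right) \left(u + u\right) + 0}{2 + 0} = \frac{2 u 2 u + 0}{2} = \frac{4 u^{2} + 0}{2} = \frac{4 u^{2}}{2} = 2 u^{2}$)
$D{\left(k,H \right)} = \frac{1}{k + 2 k^{2}}$ ($D{\left(k,H \right)} = \frac{1}{2 k^{2} + k} = \frac{1}{k + 2 k^{2}}$)
$- D{\left(\left(-1\right) \left(-182\right),-721 \right)} = - \frac{1}{\left(-1\right) \left(-182\right) \left(1 + 2 \left(\left(-1\right) \left(-182\right)\right)\right)} = - \frac{1}{182 \left(1 + 2 \cdot 182\right)} = - \frac{1}{182 \left(1 + 364\right)} = - \frac{1}{182 \cdot 365} = \left(-1\right) \frac{1}{66430} = - \frac{1}{66430}$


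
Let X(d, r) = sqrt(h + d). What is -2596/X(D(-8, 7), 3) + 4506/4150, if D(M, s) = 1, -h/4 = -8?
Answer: 2253/2075 - 236*sqrt(33)/3 ≈ -450.82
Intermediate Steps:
h = 32 (h = -4*(-8) = 32)
X(d, r) = sqrt(32 + d)
-2596/X(D(-8, 7), 3) + 4506/4150 = -2596/sqrt(32 + 1) + 4506/4150 = -2596*sqrt(33)/33 + 4506*(1/4150) = -236*sqrt(33)/3 + 2253/2075 = 2253/2075 - 236*sqrt(33)/3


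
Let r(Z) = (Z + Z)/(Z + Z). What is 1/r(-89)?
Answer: 1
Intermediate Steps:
r(Z) = 1 (r(Z) = (2*Z)/((2*Z)) = (2*Z)*(1/(2*Z)) = 1)
1/r(-89) = 1/1 = 1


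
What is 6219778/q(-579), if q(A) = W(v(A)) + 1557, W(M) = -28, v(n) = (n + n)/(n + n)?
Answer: 6219778/1529 ≈ 4067.9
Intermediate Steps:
v(n) = 1 (v(n) = (2*n)/((2*n)) = (2*n)*(1/(2*n)) = 1)
q(A) = 1529 (q(A) = -28 + 1557 = 1529)
6219778/q(-579) = 6219778/1529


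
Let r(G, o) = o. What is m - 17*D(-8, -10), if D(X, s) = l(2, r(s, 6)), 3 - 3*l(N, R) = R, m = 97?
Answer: 114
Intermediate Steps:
l(N, R) = 1 - R/3
D(X, s) = -1 (D(X, s) = 1 - ⅓*6 = 1 - 2 = -1)
m - 17*D(-8, -10) = 97 - 17*(-1) = 97 + 17 = 114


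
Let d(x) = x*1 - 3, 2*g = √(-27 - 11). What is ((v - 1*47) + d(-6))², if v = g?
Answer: (112 - I*√38)²/4 ≈ 3126.5 - 345.21*I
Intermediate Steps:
g = I*√38/2 (g = √(-27 - 11)/2 = √(-38)/2 = (I*√38)/2 = I*√38/2 ≈ 3.0822*I)
v = I*√38/2 ≈ 3.0822*I
d(x) = -3 + x (d(x) = x - 3 = -3 + x)
((v - 1*47) + d(-6))² = ((I*√38/2 - 1*47) + (-3 - 6))² = ((I*√38/2 - 47) - 9)² = ((-47 + I*√38/2) - 9)² = (-56 + I*√38/2)²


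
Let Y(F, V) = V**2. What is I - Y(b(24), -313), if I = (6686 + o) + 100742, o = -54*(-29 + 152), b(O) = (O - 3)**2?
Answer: 2817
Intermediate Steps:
b(O) = (-3 + O)**2
o = -6642 (o = -54*123 = -6642)
I = 100786 (I = (6686 - 6642) + 100742 = 44 + 100742 = 100786)
I - Y(b(24), -313) = 100786 - 1*(-313)**2 = 100786 - 1*97969 = 100786 - 97969 = 2817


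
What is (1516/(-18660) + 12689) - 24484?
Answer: -55024054/4665 ≈ -11795.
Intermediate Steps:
(1516/(-18660) + 12689) - 24484 = (1516*(-1/18660) + 12689) - 24484 = (-379/4665 + 12689) - 24484 = 59193806/4665 - 24484 = -55024054/4665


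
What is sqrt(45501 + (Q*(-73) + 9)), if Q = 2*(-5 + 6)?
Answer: 2*sqrt(11341) ≈ 212.99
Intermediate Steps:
Q = 2 (Q = 2*1 = 2)
sqrt(45501 + (Q*(-73) + 9)) = sqrt(45501 + (2*(-73) + 9)) = sqrt(45501 + (-146 + 9)) = sqrt(45501 - 137) = sqrt(45364) = 2*sqrt(11341)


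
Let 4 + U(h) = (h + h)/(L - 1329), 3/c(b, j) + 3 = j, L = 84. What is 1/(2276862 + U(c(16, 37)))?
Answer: 7055/16063233189 ≈ 4.3920e-7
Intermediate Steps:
c(b, j) = 3/(-3 + j)
U(h) = -4 - 2*h/1245 (U(h) = -4 + (h + h)/(84 - 1329) = -4 + (2*h)/(-1245) = -4 + (2*h)*(-1/1245) = -4 - 2*h/1245)
1/(2276862 + U(c(16, 37))) = 1/(2276862 + (-4 - 2/(415*(-3 + 37)))) = 1/(2276862 + (-4 - 2/(415*34))) = 1/(2276862 + (-4 - 2/1245*3/34)) = 1/(2276862 + (-4 - 1/7055)) = 1/(2276862 - 28221/7055) = 1/(16063233189/7055) = 7055/16063233189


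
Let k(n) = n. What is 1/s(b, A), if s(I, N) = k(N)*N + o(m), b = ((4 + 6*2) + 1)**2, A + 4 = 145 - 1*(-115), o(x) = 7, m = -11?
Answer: 1/65543 ≈ 1.5257e-5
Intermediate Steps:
A = 256 (A = -4 + (145 - 1*(-115)) = -4 + (145 + 115) = -4 + 260 = 256)
b = 289 (b = ((4 + 12) + 1)**2 = (16 + 1)**2 = 17**2 = 289)
s(I, N) = 7 + N**2 (s(I, N) = N*N + 7 = N**2 + 7 = 7 + N**2)
1/s(b, A) = 1/(7 + 256**2) = 1/(7 + 65536) = 1/65543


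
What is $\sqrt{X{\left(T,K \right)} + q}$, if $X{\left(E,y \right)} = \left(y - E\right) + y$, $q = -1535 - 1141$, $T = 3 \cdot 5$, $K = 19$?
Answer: $i \sqrt{2653} \approx 51.507 i$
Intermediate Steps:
$T = 15$
$q = -2676$ ($q = -1535 - 1141 = -2676$)
$X{\left(E,y \right)} = - E + 2 y$
$\sqrt{X{\left(T,K \right)} + q} = \sqrt{\left(\left(-1\right) 15 + 2 \cdot 19\right) - 2676} = \sqrt{\left(-15 + 38\right) - 2676} = \sqrt{23 - 2676} = \sqrt{-2653} = i \sqrt{2653}$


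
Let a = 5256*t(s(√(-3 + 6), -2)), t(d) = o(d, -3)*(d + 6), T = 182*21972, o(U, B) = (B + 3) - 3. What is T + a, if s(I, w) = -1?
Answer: 3920064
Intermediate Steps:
o(U, B) = B (o(U, B) = (3 + B) - 3 = B)
T = 3998904
t(d) = -18 - 3*d (t(d) = -3*(d + 6) = -3*(6 + d) = -18 - 3*d)
a = -78840 (a = 5256*(-18 - 3*(-1)) = 5256*(-18 + 3) = 5256*(-15) = -78840)
T + a = 3998904 - 78840 = 3920064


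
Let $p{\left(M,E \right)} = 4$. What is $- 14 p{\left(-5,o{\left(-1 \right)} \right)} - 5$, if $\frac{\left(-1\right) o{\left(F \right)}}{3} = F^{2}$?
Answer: $-61$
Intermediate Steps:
$o{\left(F \right)} = - 3 F^{2}$
$- 14 p{\left(-5,o{\left(-1 \right)} \right)} - 5 = \left(-14\right) 4 - 5 = -56 - 5 = -61$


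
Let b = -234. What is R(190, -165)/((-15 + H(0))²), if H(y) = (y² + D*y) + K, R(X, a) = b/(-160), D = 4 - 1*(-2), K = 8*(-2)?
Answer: 117/76880 ≈ 0.0015219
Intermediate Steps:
K = -16
D = 6 (D = 4 + 2 = 6)
R(X, a) = 117/80 (R(X, a) = -234/(-160) = -234*(-1/160) = 117/80)
H(y) = -16 + y² + 6*y (H(y) = (y² + 6*y) - 16 = -16 + y² + 6*y)
R(190, -165)/((-15 + H(0))²) = 117/(80*((-15 + (-16 + 0² + 6*0))²)) = 117/(80*((-15 + (-16 + 0 + 0))²)) = 117/(80*((-15 - 16)²)) = 117/(80*((-31)²)) = (117/80)/961 = (117/80)*(1/961) = 117/76880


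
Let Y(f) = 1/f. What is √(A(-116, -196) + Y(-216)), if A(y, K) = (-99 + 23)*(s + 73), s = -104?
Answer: √3053370/36 ≈ 48.539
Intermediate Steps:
A(y, K) = 2356 (A(y, K) = (-99 + 23)*(-104 + 73) = -76*(-31) = 2356)
√(A(-116, -196) + Y(-216)) = √(2356 + 1/(-216)) = √(2356 - 1/216) = √(508895/216) = √3053370/36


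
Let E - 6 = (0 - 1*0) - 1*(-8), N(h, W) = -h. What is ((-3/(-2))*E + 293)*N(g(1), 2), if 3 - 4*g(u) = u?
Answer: -157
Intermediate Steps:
g(u) = ¾ - u/4
E = 14 (E = 6 + ((0 - 1*0) - 1*(-8)) = 6 + ((0 + 0) + 8) = 6 + (0 + 8) = 6 + 8 = 14)
((-3/(-2))*E + 293)*N(g(1), 2) = (-3/(-2)*14 + 293)*(-(¾ - ¼*1)) = (-3*(-½)*14 + 293)*(-(¾ - ¼)) = ((3/2)*14 + 293)*(-1*½) = (21 + 293)*(-½) = 314*(-½) = -157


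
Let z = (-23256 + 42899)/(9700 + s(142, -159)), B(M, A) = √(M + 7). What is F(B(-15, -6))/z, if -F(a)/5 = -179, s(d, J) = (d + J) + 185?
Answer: 8831860/19643 ≈ 449.62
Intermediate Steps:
B(M, A) = √(7 + M)
s(d, J) = 185 + J + d (s(d, J) = (J + d) + 185 = 185 + J + d)
F(a) = 895 (F(a) = -5*(-179) = 895)
z = 19643/9868 (z = (-23256 + 42899)/(9700 + (185 - 159 + 142)) = 19643/(9700 + 168) = 19643/9868 ≈ 1.9906)
F(B(-15, -6))/z = 895/(19643/9868) = 895*(9868/19643) = 8831860/19643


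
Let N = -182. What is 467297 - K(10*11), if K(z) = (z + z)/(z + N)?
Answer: 8411401/18 ≈ 4.6730e+5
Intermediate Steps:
K(z) = 2*z/(-182 + z) (K(z) = (z + z)/(z - 182) = (2*z)/(-182 + z) = 2*z/(-182 + z))
467297 - K(10*11) = 467297 - 2*10*11/(-182 + 10*11) = 467297 - 2*110/(-182 + 110) = 467297 - 2*110/(-72) = 467297 - 2*110*(-1)/72 = 467297 - 1*(-55/18) = 467297 + 55/18 = 8411401/18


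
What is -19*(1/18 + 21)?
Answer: -7201/18 ≈ -400.06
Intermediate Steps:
-19*(1/18 + 21) = -19*379/18 = -7201/18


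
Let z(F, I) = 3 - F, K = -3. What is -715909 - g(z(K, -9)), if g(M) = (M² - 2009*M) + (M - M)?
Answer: -703891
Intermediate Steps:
g(M) = M² - 2009*M (g(M) = (M² - 2009*M) + 0 = M² - 2009*M)
-715909 - g(z(K, -9)) = -715909 - (3 - 1*(-3))*(-2009 + (3 - 1*(-3))) = -715909 - (3 + 3)*(-2009 + (3 + 3)) = -715909 - 6*(-2009 + 6) = -715909 - 6*(-2003) = -715909 - 1*(-12018) = -715909 + 12018 = -703891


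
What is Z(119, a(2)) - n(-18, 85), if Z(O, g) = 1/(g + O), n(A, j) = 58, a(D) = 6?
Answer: -7249/125 ≈ -57.992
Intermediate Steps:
Z(O, g) = 1/(O + g)
Z(119, a(2)) - n(-18, 85) = 1/(119 + 6) - 1*58 = 1/125 - 58 = -7249/125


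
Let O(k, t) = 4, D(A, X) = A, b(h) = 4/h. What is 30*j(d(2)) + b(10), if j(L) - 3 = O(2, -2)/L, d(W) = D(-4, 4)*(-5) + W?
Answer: 5272/55 ≈ 95.854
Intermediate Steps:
d(W) = 20 + W (d(W) = -4*(-5) + W = 20 + W)
j(L) = 3 + 4/L
30*j(d(2)) + b(10) = 30*(3 + 4/(20 + 2)) + 4/10 = 30*(3 + 4/22) + 4*(1/10) = 30*(3 + 4*(1/22)) + 2/5 = 30*(3 + 2/11) + 2/5 = 30*(35/11) + 2/5 = 1050/11 + 2/5 = 5272/55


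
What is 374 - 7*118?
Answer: -452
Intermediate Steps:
374 - 7*118 = 374 - 826 = -452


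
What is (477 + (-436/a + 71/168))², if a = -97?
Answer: 61674744968929/265559616 ≈ 2.3224e+5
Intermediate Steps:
(477 + (-436/a + 71/168))² = (477 + (-436/(-97) + 71/168))² = (477 + (-436*(-1/97) + 71*(1/168)))² = (477 + (436/97 + 71/168))² = (477 + 80135/16296)² = (7853327/16296)² = 61674744968929/265559616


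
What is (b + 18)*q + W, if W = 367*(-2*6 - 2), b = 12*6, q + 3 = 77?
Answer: 1522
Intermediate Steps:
q = 74 (q = -3 + 77 = 74)
b = 72
W = -5138 (W = 367*(-12 - 2) = 367*(-14) = -5138)
(b + 18)*q + W = (72 + 18)*74 - 5138 = 90*74 - 5138 = 6660 - 5138 = 1522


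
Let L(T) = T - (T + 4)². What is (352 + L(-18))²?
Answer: 19044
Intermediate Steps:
L(T) = T - (4 + T)²
(352 + L(-18))² = (352 + (-18 - (4 - 18)²))² = (352 + (-18 - 1*(-14)²))² = (352 + (-18 - 1*196))² = (352 + (-18 - 196))² = (352 - 214)² = 138² = 19044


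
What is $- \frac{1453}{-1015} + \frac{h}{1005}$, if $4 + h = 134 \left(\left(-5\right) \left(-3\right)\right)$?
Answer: $\frac{699271}{204015} \approx 3.4275$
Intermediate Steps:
$h = 2006$ ($h = -4 + 134 \left(\left(-5\right) \left(-3\right)\right) = -4 + 134 \cdot 15 = -4 + 2010 = 2006$)
$- \frac{1453}{-1015} + \frac{h}{1005} = - \frac{1453}{-1015} + \frac{2006}{1005} = \left(-1453\right) \left(- \frac{1}{1015}\right) + 2006 \cdot \frac{1}{1005} = \frac{1453}{1015} + \frac{2006}{1005} = \frac{699271}{204015}$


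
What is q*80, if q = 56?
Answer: 4480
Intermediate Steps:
q*80 = 56*80 = 4480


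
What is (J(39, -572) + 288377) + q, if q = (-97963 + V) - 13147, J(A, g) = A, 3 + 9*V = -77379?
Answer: 168708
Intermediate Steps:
V = -8598 (V = -⅓ + (⅑)*(-77379) = -⅓ - 25793/3 = -8598)
q = -119708 (q = (-97963 - 8598) - 13147 = -106561 - 13147 = -119708)
(J(39, -572) + 288377) + q = (39 + 288377) - 119708 = 288416 - 119708 = 168708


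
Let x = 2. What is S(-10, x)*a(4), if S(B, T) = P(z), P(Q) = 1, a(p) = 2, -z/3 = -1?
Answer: 2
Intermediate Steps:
z = 3 (z = -3*(-1) = 3)
S(B, T) = 1
S(-10, x)*a(4) = 1*2 = 2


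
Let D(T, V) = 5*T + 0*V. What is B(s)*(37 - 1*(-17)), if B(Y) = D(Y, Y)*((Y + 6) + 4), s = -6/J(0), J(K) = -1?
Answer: 25920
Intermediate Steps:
D(T, V) = 5*T (D(T, V) = 5*T + 0 = 5*T)
s = 6 (s = -6/(-1) = -6*(-1) = 6)
B(Y) = 5*Y*(10 + Y) (B(Y) = (5*Y)*((Y + 6) + 4) = (5*Y)*((6 + Y) + 4) = (5*Y)*(10 + Y) = 5*Y*(10 + Y))
B(s)*(37 - 1*(-17)) = (5*6*(10 + 6))*(37 - 1*(-17)) = (5*6*16)*(37 + 17) = 480*54 = 25920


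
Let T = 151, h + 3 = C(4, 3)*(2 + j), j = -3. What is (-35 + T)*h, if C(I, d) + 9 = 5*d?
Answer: -1044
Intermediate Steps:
C(I, d) = -9 + 5*d
h = -9 (h = -3 + (-9 + 5*3)*(2 - 3) = -3 + (-9 + 15)*(-1) = -3 + 6*(-1) = -3 - 6 = -9)
(-35 + T)*h = (-35 + 151)*(-9) = 116*(-9) = -1044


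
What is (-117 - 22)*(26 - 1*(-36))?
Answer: -8618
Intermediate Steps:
(-117 - 22)*(26 - 1*(-36)) = -139*(26 + 36) = -139*62 = -8618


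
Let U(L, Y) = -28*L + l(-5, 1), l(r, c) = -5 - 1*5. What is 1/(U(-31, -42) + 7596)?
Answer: 1/8454 ≈ 0.00011829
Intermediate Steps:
l(r, c) = -10 (l(r, c) = -5 - 5 = -10)
U(L, Y) = -10 - 28*L (U(L, Y) = -28*L - 10 = -10 - 28*L)
1/(U(-31, -42) + 7596) = 1/((-10 - 28*(-31)) + 7596) = 1/((-10 + 868) + 7596) = 1/(858 + 7596) = 1/8454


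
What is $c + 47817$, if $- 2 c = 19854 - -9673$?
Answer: $\frac{66107}{2} \approx 33054.0$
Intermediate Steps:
$c = - \frac{29527}{2}$ ($c = - \frac{19854 - -9673}{2} = - \frac{19854 + 9673}{2} = \left(- \frac{1}{2}\right) 29527 = - \frac{29527}{2} \approx -14764.0$)
$c + 47817 = - \frac{29527}{2} + 47817 = \frac{66107}{2}$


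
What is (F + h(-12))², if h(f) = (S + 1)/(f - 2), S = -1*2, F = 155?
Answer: 4713241/196 ≈ 24047.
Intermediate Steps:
S = -2
h(f) = -1/(-2 + f) (h(f) = (-2 + 1)/(f - 2) = -1/(-2 + f))
(F + h(-12))² = (155 - 1/(-2 - 12))² = (155 - 1/(-14))² = (155 - 1*(-1/14))² = (155 + 1/14)² = (2171/14)² = 4713241/196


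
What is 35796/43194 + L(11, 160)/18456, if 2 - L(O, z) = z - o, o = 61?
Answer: 109410193/132864744 ≈ 0.82347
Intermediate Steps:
L(O, z) = 63 - z (L(O, z) = 2 - (z - 1*61) = 2 - (z - 61) = 2 - (-61 + z) = 2 + (61 - z) = 63 - z)
35796/43194 + L(11, 160)/18456 = 35796/43194 + (63 - 1*160)/18456 = 35796*(1/43194) + (63 - 160)*(1/18456) = 5966/7199 - 97*1/18456 = 5966/7199 - 97/18456 = 109410193/132864744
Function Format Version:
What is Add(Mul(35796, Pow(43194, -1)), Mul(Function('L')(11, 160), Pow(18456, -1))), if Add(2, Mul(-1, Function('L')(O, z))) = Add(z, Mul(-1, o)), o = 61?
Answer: Rational(109410193, 132864744) ≈ 0.82347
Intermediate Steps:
Function('L')(O, z) = Add(63, Mul(-1, z)) (Function('L')(O, z) = Add(2, Mul(-1, Add(z, Mul(-1, 61)))) = Add(2, Mul(-1, Add(z, -61))) = Add(2, Mul(-1, Add(-61, z))) = Add(2, Add(61, Mul(-1, z))) = Add(63, Mul(-1, z)))
Add(Mul(35796, Pow(43194, -1)), Mul(Function('L')(11, 160), Pow(18456, -1))) = Add(Mul(35796, Pow(43194, -1)), Mul(Add(63, Mul(-1, 160)), Pow(18456, -1))) = Add(Mul(35796, Rational(1, 43194)), Mul(Add(63, -160), Rational(1, 18456))) = Add(Rational(5966, 7199), Mul(-97, Rational(1, 18456))) = Add(Rational(5966, 7199), Rational(-97, 18456)) = Rational(109410193, 132864744)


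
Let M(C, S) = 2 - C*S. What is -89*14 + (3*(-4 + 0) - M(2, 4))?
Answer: -1252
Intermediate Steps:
M(C, S) = 2 - C*S
-89*14 + (3*(-4 + 0) - M(2, 4)) = -89*14 + (3*(-4 + 0) - (2 - 1*2*4)) = -89*14 + (3*(-4) - (2 - 8)) = -1246 + (-12 - 1*(-6)) = -1246 + (-12 + 6) = -1246 - 6 = -1252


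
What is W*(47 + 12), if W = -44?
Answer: -2596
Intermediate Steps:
W*(47 + 12) = -44*(47 + 12) = -44*59 = -2596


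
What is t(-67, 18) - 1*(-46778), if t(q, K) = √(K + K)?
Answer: 46784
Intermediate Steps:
t(q, K) = √2*√K (t(q, K) = √(2*K) = √2*√K)
t(-67, 18) - 1*(-46778) = √2*√18 - 1*(-46778) = √2*(3*√2) + 46778 = 6 + 46778 = 46784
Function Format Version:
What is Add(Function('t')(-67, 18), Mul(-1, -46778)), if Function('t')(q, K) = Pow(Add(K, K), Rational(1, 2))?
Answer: 46784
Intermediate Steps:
Function('t')(q, K) = Mul(Pow(2, Rational(1, 2)), Pow(K, Rational(1, 2))) (Function('t')(q, K) = Pow(Mul(2, K), Rational(1, 2)) = Mul(Pow(2, Rational(1, 2)), Pow(K, Rational(1, 2))))
Add(Function('t')(-67, 18), Mul(-1, -46778)) = Add(Mul(Pow(2, Rational(1, 2)), Pow(18, Rational(1, 2))), Mul(-1, -46778)) = Add(Mul(Pow(2, Rational(1, 2)), Mul(3, Pow(2, Rational(1, 2)))), 46778) = Add(6, 46778) = 46784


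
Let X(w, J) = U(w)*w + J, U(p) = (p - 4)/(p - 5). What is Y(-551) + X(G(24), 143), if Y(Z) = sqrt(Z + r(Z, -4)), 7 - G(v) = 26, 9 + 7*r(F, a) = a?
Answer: 2995/24 + 3*I*sqrt(3010)/7 ≈ 124.79 + 23.513*I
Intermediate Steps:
U(p) = (-4 + p)/(-5 + p)
r(F, a) = -9/7 + a/7
G(v) = -19 (G(v) = 7 - 1*26 = 7 - 26 = -19)
Y(Z) = sqrt(-13/7 + Z) (Y(Z) = sqrt(Z + (-9/7 + (1/7)*(-4))) = sqrt(Z + (-9/7 - 4/7)) = sqrt(Z - 13/7) = sqrt(-13/7 + Z))
X(w, J) = J + w*(-4 + w)/(-5 + w) (X(w, J) = ((-4 + w)/(-5 + w))*w + J = w*(-4 + w)/(-5 + w) + J = J + w*(-4 + w)/(-5 + w))
Y(-551) + X(G(24), 143) = sqrt(-91 + 49*(-551))/7 + (143*(-5 - 19) - 19*(-4 - 19))/(-5 - 19) = sqrt(-91 - 26999)/7 + (143*(-24) - 19*(-23))/(-24) = sqrt(-27090)/7 - (-3432 + 437)/24 = (3*I*sqrt(3010))/7 - 1/24*(-2995) = 3*I*sqrt(3010)/7 + 2995/24 = 2995/24 + 3*I*sqrt(3010)/7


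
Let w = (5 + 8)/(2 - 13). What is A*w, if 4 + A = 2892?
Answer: -37544/11 ≈ -3413.1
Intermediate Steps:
A = 2888 (A = -4 + 2892 = 2888)
w = -13/11 (w = 13/(-11) = 13*(-1/11) = -13/11 ≈ -1.1818)
A*w = 2888*(-13/11) = -37544/11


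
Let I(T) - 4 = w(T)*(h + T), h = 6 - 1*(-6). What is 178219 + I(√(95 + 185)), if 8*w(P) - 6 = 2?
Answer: 178235 + 2*√70 ≈ 1.7825e+5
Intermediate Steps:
w(P) = 1 (w(P) = ¾ + (⅛)*2 = ¾ + ¼ = 1)
h = 12 (h = 6 + 6 = 12)
I(T) = 16 + T (I(T) = 4 + 1*(12 + T) = 4 + (12 + T) = 16 + T)
178219 + I(√(95 + 185)) = 178219 + (16 + √(95 + 185)) = 178219 + (16 + √280) = 178219 + (16 + 2*√70) = 178235 + 2*√70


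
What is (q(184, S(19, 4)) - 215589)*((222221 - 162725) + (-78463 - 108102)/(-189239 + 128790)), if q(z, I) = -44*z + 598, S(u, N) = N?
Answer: -802368149430403/60449 ≈ -1.3273e+10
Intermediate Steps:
q(z, I) = 598 - 44*z
(q(184, S(19, 4)) - 215589)*((222221 - 162725) + (-78463 - 108102)/(-189239 + 128790)) = ((598 - 44*184) - 215589)*((222221 - 162725) + (-78463 - 108102)/(-189239 + 128790)) = ((598 - 8096) - 215589)*(59496 - 186565/(-60449)) = (-7498 - 215589)*(59496 - 186565*(-1/60449)) = -223087*(59496 + 186565/60449) = -223087*3596660269/60449 = -802368149430403/60449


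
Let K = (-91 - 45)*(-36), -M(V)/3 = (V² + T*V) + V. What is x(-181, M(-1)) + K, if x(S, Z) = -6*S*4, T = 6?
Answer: 9240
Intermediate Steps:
M(V) = -21*V - 3*V² (M(V) = -3*((V² + 6*V) + V) = -3*(V² + 7*V) = -21*V - 3*V²)
x(S, Z) = -24*S
K = 4896 (K = -136*(-36) = 4896)
x(-181, M(-1)) + K = -24*(-181) + 4896 = 4344 + 4896 = 9240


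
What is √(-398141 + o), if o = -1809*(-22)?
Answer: I*√358343 ≈ 598.62*I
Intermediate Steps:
o = 39798
√(-398141 + o) = √(-398141 + 39798) = √(-358343) = I*√358343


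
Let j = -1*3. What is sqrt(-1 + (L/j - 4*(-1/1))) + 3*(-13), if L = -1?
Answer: -39 + sqrt(30)/3 ≈ -37.174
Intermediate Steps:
j = -3
sqrt(-1 + (L/j - 4*(-1/1))) + 3*(-13) = sqrt(-1 + (-1/(-3) - 4*(-1/1))) + 3*(-13) = sqrt(-1 + (-1*(-1/3) - 4/((-3*1/3)))) - 39 = sqrt(-1 + (1/3 - 4/(-1))) - 39 = sqrt(-1 + (1/3 - 4*(-1))) - 39 = sqrt(-1 + (1/3 + 4)) - 39 = sqrt(-1 + 13/3) - 39 = sqrt(10/3) - 39 = sqrt(30)/3 - 39 = -39 + sqrt(30)/3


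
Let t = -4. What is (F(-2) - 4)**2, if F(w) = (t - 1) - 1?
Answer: 100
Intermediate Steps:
F(w) = -6 (F(w) = (-4 - 1) - 1 = -5 - 1 = -6)
(F(-2) - 4)**2 = (-6 - 4)**2 = (-10)**2 = 100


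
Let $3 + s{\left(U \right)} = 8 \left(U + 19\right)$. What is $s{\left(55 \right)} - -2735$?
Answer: $3324$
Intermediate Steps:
$s{\left(U \right)} = 149 + 8 U$ ($s{\left(U \right)} = -3 + 8 \left(U + 19\right) = -3 + 8 \left(19 + U\right) = -3 + \left(152 + 8 U\right) = 149 + 8 U$)
$s{\left(55 \right)} - -2735 = \left(149 + 8 \cdot 55\right) - -2735 = \left(149 + 440\right) + 2735 = 589 + 2735 = 3324$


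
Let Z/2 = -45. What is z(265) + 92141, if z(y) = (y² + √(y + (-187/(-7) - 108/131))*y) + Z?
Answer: 162276 + 265*√244606082/917 ≈ 1.6680e+5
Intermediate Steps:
Z = -90 (Z = 2*(-45) = -90)
z(y) = -90 + y² + y*√(23741/917 + y) (z(y) = (y² + √(y + (-187/(-7) - 108/131))*y) - 90 = (y² + √(y + (-187*(-⅐) - 108*1/131))*y) - 90 = (y² + √(y + (187/7 - 108/131))*y) - 90 = (y² + √(y + 23741/917)*y) - 90 = (y² + √(23741/917 + y)*y) - 90 = (y² + y*√(23741/917 + y)) - 90 = -90 + y² + y*√(23741/917 + y))
z(265) + 92141 = (-90 + 265² + (1/917)*265*√(21770497 + 840889*265)) + 92141 = (-90 + 70225 + (1/917)*265*√(21770497 + 222835585)) + 92141 = (-90 + 70225 + (1/917)*265*√244606082) + 92141 = (-90 + 70225 + 265*√244606082/917) + 92141 = (70135 + 265*√244606082/917) + 92141 = 162276 + 265*√244606082/917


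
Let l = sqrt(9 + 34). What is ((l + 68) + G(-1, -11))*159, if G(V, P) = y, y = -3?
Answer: 10335 + 159*sqrt(43) ≈ 11378.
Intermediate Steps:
G(V, P) = -3
l = sqrt(43) ≈ 6.5574
((l + 68) + G(-1, -11))*159 = ((sqrt(43) + 68) - 3)*159 = ((68 + sqrt(43)) - 3)*159 = (65 + sqrt(43))*159 = 10335 + 159*sqrt(43)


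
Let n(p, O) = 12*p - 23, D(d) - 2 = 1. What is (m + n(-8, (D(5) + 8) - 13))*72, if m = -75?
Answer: -13968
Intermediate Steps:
D(d) = 3 (D(d) = 2 + 1 = 3)
n(p, O) = -23 + 12*p
(m + n(-8, (D(5) + 8) - 13))*72 = (-75 + (-23 + 12*(-8)))*72 = (-75 + (-23 - 96))*72 = (-75 - 119)*72 = -194*72 = -13968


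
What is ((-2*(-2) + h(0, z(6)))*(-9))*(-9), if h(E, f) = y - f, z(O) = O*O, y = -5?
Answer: -2997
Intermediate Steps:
z(O) = O**2
h(E, f) = -5 - f
((-2*(-2) + h(0, z(6)))*(-9))*(-9) = ((-2*(-2) + (-5 - 1*6**2))*(-9))*(-9) = ((4 + (-5 - 1*36))*(-9))*(-9) = ((4 + (-5 - 36))*(-9))*(-9) = ((4 - 41)*(-9))*(-9) = -37*(-9)*(-9) = 333*(-9) = -2997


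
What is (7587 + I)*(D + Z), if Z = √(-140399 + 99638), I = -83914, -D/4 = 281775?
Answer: 86028161700 - 228981*I*√4529 ≈ 8.6028e+10 - 1.541e+7*I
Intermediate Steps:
D = -1127100 (D = -4*281775 = -1127100)
Z = 3*I*√4529 (Z = √(-40761) = 3*I*√4529 ≈ 201.89*I)
(7587 + I)*(D + Z) = (7587 - 83914)*(-1127100 + 3*I*√4529) = -76327*(-1127100 + 3*I*√4529) = 86028161700 - 228981*I*√4529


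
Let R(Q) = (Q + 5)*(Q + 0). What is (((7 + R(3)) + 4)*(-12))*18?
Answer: -7560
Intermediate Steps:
R(Q) = Q*(5 + Q) (R(Q) = (5 + Q)*Q = Q*(5 + Q))
(((7 + R(3)) + 4)*(-12))*18 = (((7 + 3*(5 + 3)) + 4)*(-12))*18 = (((7 + 3*8) + 4)*(-12))*18 = (((7 + 24) + 4)*(-12))*18 = ((31 + 4)*(-12))*18 = (35*(-12))*18 = -420*18 = -7560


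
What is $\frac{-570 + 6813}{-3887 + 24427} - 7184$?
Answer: $- \frac{147553117}{20540} \approx -7183.7$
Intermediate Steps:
$\frac{-570 + 6813}{-3887 + 24427} - 7184 = \frac{6243}{20540} - 7184 = - \frac{147553117}{20540}$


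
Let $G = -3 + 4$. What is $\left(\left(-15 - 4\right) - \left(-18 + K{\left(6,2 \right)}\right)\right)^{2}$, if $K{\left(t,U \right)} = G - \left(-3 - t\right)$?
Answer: $121$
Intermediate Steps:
$G = 1$
$K{\left(t,U \right)} = 4 + t$ ($K{\left(t,U \right)} = 1 - \left(-3 - t\right) = 1 + \left(3 + t\right) = 4 + t$)
$\left(\left(-15 - 4\right) - \left(-18 + K{\left(6,2 \right)}\right)\right)^{2} = \left(\left(-15 - 4\right) + \left(18 - \left(4 + 6\right)\right)\right)^{2} = \left(\left(-15 - 4\right) + \left(18 - 10\right)\right)^{2} = \left(-19 + \left(18 - 10\right)\right)^{2} = \left(-19 + 8\right)^{2} = \left(-11\right)^{2} = 121$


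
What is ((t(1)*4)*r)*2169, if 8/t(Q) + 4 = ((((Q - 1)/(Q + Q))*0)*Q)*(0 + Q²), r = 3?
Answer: -52056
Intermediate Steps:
t(Q) = -2 (t(Q) = 8/(-4 + ((((Q - 1)/(Q + Q))*0)*Q)*(0 + Q²)) = 8/(-4 + ((((-1 + Q)/((2*Q)))*0)*Q)*Q²) = 8/(-4 + ((((-1 + Q)*(1/(2*Q)))*0)*Q)*Q²) = 8/(-4 + ((((-1 + Q)/(2*Q))*0)*Q)*Q²) = 8/(-4 + (0*Q)*Q²) = 8/(-4 + 0*Q²) = 8/(-4 + 0) = 8/(-4) = 8*(-¼) = -2)
((t(1)*4)*r)*2169 = (-2*4*3)*2169 = -8*3*2169 = -24*2169 = -52056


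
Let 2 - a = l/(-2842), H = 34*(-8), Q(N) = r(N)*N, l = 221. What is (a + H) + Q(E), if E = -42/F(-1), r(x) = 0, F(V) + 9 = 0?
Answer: -767119/2842 ≈ -269.92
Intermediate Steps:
F(V) = -9 (F(V) = -9 + 0 = -9)
E = 14/3 (E = -42/(-9) = -42*(-1/9) = 14/3 ≈ 4.6667)
Q(N) = 0 (Q(N) = 0*N = 0)
H = -272
a = 5905/2842 (a = 2 - 221/(-2842) = 2 - 221*(-1)/2842 = 2 - 1*(-221/2842) = 2 + 221/2842 = 5905/2842 ≈ 2.0778)
(a + H) + Q(E) = (5905/2842 - 272) + 0 = -767119/2842 + 0 = -767119/2842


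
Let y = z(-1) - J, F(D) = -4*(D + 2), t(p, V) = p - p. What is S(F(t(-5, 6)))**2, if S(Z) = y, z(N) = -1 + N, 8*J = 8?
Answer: 9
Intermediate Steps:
t(p, V) = 0
F(D) = -8 - 4*D (F(D) = -4*(2 + D) = -8 - 4*D)
J = 1 (J = (1/8)*8 = 1)
y = -3 (y = (-1 - 1) - 1*1 = -2 - 1 = -3)
S(Z) = -3
S(F(t(-5, 6)))**2 = (-3)**2 = 9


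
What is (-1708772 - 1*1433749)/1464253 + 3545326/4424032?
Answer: -4355679616597/3238951064048 ≈ -1.3448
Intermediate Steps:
(-1708772 - 1*1433749)/1464253 + 3545326/4424032 = (-1708772 - 1433749)*(1/1464253) + 3545326*(1/4424032) = -3142521*1/1464253 + 1772663/2212016 = -3142521/1464253 + 1772663/2212016 = -4355679616597/3238951064048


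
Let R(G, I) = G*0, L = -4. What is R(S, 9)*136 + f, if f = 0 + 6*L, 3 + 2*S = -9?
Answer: -24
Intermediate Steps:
S = -6 (S = -3/2 + (½)*(-9) = -3/2 - 9/2 = -6)
R(G, I) = 0
f = -24 (f = 0 + 6*(-4) = 0 - 24 = -24)
R(S, 9)*136 + f = 0*136 - 24 = 0 - 24 = -24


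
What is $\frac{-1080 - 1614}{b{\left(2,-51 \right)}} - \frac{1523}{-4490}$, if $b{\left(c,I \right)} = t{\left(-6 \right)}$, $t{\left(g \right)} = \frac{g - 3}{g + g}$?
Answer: $- \frac{16126557}{4490} \approx -3591.7$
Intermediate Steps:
$t{\left(g \right)} = \frac{-3 + g}{2 g}$
$b{\left(c,I \right)} = \frac{3}{4}$ ($b{\left(c,I \right)} = \frac{-3 - 6}{2 \left(-6\right)} = \frac{1}{2} \left(- \frac{1}{6}\right) \left(-9\right) = \frac{3}{4}$)
$\frac{-1080 - 1614}{b{\left(2,-51 \right)}} - \frac{1523}{-4490} = \frac{-1080 - 1614}{\frac{3}{4}} - \frac{1523}{-4490} = \left(-1080 - 1614\right) \frac{4}{3} - - \frac{1523}{4490} = \left(-2694\right) \frac{4}{3} + \frac{1523}{4490} = -3592 + \frac{1523}{4490} = - \frac{16126557}{4490}$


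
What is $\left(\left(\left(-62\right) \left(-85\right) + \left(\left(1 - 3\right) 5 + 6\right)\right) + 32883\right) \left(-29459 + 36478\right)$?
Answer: $267767831$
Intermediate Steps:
$\left(\left(\left(-62\right) \left(-85\right) + \left(\left(1 - 3\right) 5 + 6\right)\right) + 32883\right) \left(-29459 + 36478\right) = \left(\left(5270 + \left(\left(-2\right) 5 + 6\right)\right) + 32883\right) 7019 = \left(\left(5270 + \left(-10 + 6\right)\right) + 32883\right) 7019 = \left(\left(5270 - 4\right) + 32883\right) 7019 = \left(5266 + 32883\right) 7019 = 38149 \cdot 7019 = 267767831$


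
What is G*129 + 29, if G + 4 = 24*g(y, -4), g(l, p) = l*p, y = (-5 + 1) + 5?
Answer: -12871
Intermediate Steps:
y = 1 (y = -4 + 5 = 1)
G = -100 (G = -4 + 24*(1*(-4)) = -4 + 24*(-4) = -4 - 96 = -100)
G*129 + 29 = -100*129 + 29 = -12900 + 29 = -12871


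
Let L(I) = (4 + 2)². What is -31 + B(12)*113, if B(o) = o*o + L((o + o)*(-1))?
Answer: 20309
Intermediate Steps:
L(I) = 36 (L(I) = 6² = 36)
B(o) = 36 + o² (B(o) = o*o + 36 = o² + 36 = 36 + o²)
-31 + B(12)*113 = -31 + (36 + 12²)*113 = -31 + (36 + 144)*113 = -31 + 180*113 = -31 + 20340 = 20309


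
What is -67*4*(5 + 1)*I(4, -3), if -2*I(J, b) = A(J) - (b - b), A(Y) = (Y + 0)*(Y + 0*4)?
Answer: 12864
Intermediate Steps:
A(Y) = Y² (A(Y) = Y*(Y + 0) = Y*Y = Y²)
I(J, b) = -J²/2 (I(J, b) = -(J² - (b - b))/2 = -(J² - 1*0)/2 = -(J² + 0)/2 = -J²/2)
-67*4*(5 + 1)*I(4, -3) = -67*4*(5 + 1)*(-½*4²) = -67*4*6*(-½*16) = -1608*(-8) = -67*(-192) = 12864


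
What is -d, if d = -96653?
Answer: 96653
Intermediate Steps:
-d = -1*(-96653) = 96653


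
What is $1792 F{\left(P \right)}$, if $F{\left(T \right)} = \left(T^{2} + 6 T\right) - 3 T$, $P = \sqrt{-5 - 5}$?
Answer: $-17920 + 5376 i \sqrt{10} \approx -17920.0 + 17000.0 i$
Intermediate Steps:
$P = i \sqrt{10}$ ($P = \sqrt{-10} = i \sqrt{10} \approx 3.1623 i$)
$F{\left(T \right)} = T^{2} + 3 T$
$1792 F{\left(P \right)} = 1792 i \sqrt{10} \left(3 + i \sqrt{10}\right)$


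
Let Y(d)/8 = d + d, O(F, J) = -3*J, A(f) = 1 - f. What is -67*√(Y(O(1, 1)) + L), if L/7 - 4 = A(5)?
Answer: -268*I*√3 ≈ -464.19*I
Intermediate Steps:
L = 0 (L = 28 + 7*(1 - 1*5) = 28 + 7*(1 - 5) = 28 + 7*(-4) = 28 - 28 = 0)
Y(d) = 16*d (Y(d) = 8*(d + d) = 8*(2*d) = 16*d)
-67*√(Y(O(1, 1)) + L) = -67*√(16*(-3*1) + 0) = -67*√(16*(-3) + 0) = -67*√(-48 + 0) = -268*I*√3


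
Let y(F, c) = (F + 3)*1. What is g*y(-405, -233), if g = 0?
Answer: 0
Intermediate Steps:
y(F, c) = 3 + F (y(F, c) = (3 + F)*1 = 3 + F)
g*y(-405, -233) = 0*(3 - 405) = 0*(-402) = 0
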